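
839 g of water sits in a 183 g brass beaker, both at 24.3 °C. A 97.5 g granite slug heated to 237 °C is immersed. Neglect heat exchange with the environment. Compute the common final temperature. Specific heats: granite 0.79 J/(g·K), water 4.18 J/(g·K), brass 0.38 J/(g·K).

T_f ≈ 28.8 °C

Conservation of energy gives ΣQ = 0:
97.5×0.79×(T − 237) + 839×4.18×(T − 24.3) + 183×0.38×(T − 24.3) = 0
(77.03 + 3507 + 69.54) T = 77.03×237 + 3507×24.3 + 69.54×24.3
T = 105165/3653.6 ≈ 28.78 °C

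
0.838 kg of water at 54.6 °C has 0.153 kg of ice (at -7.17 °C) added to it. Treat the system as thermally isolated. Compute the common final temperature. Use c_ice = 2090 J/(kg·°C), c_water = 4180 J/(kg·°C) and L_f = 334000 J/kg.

T_f ≈ 33.3 °C

Let T be the final temperature. ΣQ_i = 0:
ice -7.17→0 °C: 0.153×2090×7.17 = 2292.8
  melt ice: 0.153×334000 = 51102
  meltwater 0→T: 0.153×4180×T = 639.54 T
  water: 3502.8(T − 54.6)
4142.4 T = 191255 − 53395 = 137860
T ≈ 33.28 °C (positive, so assuming full melt was valid).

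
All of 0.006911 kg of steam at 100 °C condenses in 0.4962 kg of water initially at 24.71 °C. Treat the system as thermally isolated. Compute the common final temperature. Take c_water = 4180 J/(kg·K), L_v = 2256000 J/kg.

T_f ≈ 33.2 °C

Energy balance with sensible and latent terms:
condense steam: −0.006911·2256000 = −15591; condensed water 100 °C→T: 28.89(T − 100); original water: 2074.1(T − 24.71)
2103 T = 15591 + 2888.8 + 51251 = 69731
T ≈ 33.16 °C (< 100 °C, so full condensation is consistent).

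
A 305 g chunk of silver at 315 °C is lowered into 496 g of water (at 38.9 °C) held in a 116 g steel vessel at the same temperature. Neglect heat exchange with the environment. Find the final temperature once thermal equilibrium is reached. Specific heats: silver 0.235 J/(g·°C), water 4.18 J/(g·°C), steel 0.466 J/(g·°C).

Conservation of energy gives ΣQ = 0:
305*0.235*(T − 315) + 496*4.18*(T − 38.9) + 116*0.466*(T − 38.9) = 0
71.67(T − 315) + 2073.3(T − 38.9) + 54.06(T − 38.9) = 0
(71.67 + 2073.3 + 54.06) T = 71.67*315 + 2073.3*38.9 + 54.06*38.9
T ≈ 47.90 °C

T_f ≈ 47.9 °C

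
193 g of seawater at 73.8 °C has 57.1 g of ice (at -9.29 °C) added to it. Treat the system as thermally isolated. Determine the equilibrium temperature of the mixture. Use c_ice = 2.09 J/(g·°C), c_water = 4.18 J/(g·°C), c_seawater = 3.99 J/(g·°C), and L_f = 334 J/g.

Heat gained plus heat lost sum to zero:
ice -9.29→0 °C: 57.1·2.09·9.29 = 1108.7; melt ice: 57.1·334 = 19071; meltwater 0→T: 57.1·4.18·T = 238.68 T; seawater: 770.07(T − 73.8)
1008.7 T = 56831 − 20180 = 36651
T ≈ 36.33 °C — above 0 °C, consistent with complete melting.

T_f ≈ 36.3 °C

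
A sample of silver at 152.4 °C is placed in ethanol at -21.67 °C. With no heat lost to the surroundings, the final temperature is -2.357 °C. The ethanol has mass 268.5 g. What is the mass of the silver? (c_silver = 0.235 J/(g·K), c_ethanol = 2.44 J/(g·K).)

Conservation of energy gives ΣQ = 0:
m·0.235·(-2.357 − 152.4) + 268.5·2.44·(-2.357 − (-21.67)) = 0
-36.37 m = -12653
m = -12653/-36.37 ≈ 347.9 g

m ≈ 348 g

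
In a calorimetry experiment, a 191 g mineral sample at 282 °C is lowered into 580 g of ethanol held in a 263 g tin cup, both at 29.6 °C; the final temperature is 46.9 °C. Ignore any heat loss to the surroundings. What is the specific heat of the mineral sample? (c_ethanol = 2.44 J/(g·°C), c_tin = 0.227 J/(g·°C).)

Heat gained plus heat lost sum to zero:
191·c·(46.9 − 282) + 580·2.44·(46.9 − 29.6) + 263·0.227·(46.9 − 29.6) = 0
-44904 c = -25516
c = -25516/-44904 ≈ 0.5682 J/(g·°C)

c ≈ 0.568 J/(g·°C)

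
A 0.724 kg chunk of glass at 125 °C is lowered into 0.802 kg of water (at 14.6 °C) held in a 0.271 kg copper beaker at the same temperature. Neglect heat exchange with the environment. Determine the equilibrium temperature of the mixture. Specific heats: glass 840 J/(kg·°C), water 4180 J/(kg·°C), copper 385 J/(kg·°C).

T_f ≈ 31.1 °C

Net heat exchanged in the isolated system is zero:
0.724×840×(T − 125) + 0.802×4180×(T − 14.6) + 0.271×385×(T − 14.6) = 0
4064.9 T = 126488
T = 126488 / 4064.9 = 31.1 °C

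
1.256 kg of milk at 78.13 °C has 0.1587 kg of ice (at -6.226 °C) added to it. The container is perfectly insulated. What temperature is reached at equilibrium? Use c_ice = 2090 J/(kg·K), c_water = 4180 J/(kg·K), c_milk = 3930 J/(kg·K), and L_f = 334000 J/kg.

T_f ≈ 59.0 °C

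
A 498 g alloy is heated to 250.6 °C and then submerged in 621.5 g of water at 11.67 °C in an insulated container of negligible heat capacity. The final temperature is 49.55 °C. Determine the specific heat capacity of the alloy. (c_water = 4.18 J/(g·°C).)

c ≈ 0.983 J/(g·°C)

Heat lost by the alloy = heat gained by the water:
498×c×(250.6 − 49.55) = 621.5×4.18×(49.55 − 11.67)
100123 c = 98407  ⇒  c ≈ 0.9829 J/(g·°C)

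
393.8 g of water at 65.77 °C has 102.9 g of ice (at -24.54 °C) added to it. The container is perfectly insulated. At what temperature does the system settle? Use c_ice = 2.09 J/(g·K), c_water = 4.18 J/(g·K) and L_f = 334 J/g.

T_f ≈ 33.0 °C

Taking heat into each body as positive, Σ m c ΔT = 0:
ice -24.54→0 °C: 102.9×2.09×24.54 = 5277.6
  fusion: m_ice L_f = 102.9×334 = 34369
  meltwater 0→T: 102.9×4.18×T = 430.12 T
  water cools: 393.8×4.18×(T − 65.77) = 1646.1(T − 65.77)
2076.2 T = 108263 − 39646 = 68617
T ≈ 33.05 °C — above 0 °C, consistent with complete melting.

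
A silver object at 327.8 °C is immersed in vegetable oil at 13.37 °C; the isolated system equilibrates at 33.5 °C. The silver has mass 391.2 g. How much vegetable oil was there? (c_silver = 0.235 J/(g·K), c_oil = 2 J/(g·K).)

m ≈ 672 g

Energy conservation, ΣQ = 0:
391.2·0.235·(33.5 − 327.8) + m·2·(33.5 − 13.37) = 0
40.26 m = 27056
m = 27056/40.26 ≈ 672 g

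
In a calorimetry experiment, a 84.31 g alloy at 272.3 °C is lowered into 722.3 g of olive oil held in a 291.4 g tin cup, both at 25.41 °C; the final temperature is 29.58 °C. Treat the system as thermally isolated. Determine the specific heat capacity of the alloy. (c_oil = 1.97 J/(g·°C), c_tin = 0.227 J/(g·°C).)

c ≈ 0.303 J/(g·°C)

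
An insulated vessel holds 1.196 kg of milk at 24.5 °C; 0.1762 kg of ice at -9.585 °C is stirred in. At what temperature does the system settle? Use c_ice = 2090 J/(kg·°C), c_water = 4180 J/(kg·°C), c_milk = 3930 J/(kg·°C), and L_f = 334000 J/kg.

T_f ≈ 9.7 °C

Energy balance with sensible and latent terms:
warm ice to 0 °C: 0.1762×2090×(0 − (-9.585)) = 3529.8; fusion: m_ice L_f = 0.1762×334000 = 58851; warm the meltwater: 736.52 T; milk cools: 1.196×3930×(T − 24.5) = 4700.3(T − 24.5)
5436.8 T = 115157 − 62381 = 52776
T ≈ 9.71 °C — above 0 °C, consistent with complete melting.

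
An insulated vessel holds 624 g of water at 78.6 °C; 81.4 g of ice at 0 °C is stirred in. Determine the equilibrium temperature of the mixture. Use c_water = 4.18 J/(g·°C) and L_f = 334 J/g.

Setting the total heat transfer to zero:
latent heat to melt: 81.4·334 = 27188
  warm the meltwater: 340.25 T
  water cools: 624·4.18·(T − 78.6) = 2608.3(T − 78.6)
2948.6 T = 205014 − 27188 = 177826
T ≈ 60.31 °C (positive, so assuming full melt was valid).

T_f ≈ 60.3 °C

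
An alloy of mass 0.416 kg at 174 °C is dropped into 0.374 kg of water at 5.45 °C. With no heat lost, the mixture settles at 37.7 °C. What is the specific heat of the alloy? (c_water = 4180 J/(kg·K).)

Heat lost by the alloy = heat gained by the water:
0.416·c·(174 − 37.7) = 0.374·4180·(37.7 − 5.45)
56.7 c = 50417  ⇒  c ≈ 889.2 J/(kg·K)

c ≈ 889 J/(kg·K)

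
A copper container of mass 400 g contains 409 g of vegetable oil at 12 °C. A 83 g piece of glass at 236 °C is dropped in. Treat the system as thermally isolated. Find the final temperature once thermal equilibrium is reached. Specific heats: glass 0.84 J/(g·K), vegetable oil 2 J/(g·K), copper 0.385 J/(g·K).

Energy conservation, ΣQ = 0:
83×0.84×(T − 236) + 409×2×(T − 12) + 400×0.385×(T − 12) = 0
1041.7 T = 28118
T = 28118 / 1041.7 = 27 °C

T_f ≈ 27.0 °C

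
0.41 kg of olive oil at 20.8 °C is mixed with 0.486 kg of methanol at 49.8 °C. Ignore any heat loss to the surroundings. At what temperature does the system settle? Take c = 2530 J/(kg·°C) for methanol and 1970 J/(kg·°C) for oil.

With ΣQ=0 the equilibrium temperature is the m·c-weighted mean:
T_f = (1229.6×49.8 + 807.7×20.8) / (1229.6 + 807.7)
    = 78033 / 2037.3 ≈ 38.30 °C

T_f ≈ 38.3 °C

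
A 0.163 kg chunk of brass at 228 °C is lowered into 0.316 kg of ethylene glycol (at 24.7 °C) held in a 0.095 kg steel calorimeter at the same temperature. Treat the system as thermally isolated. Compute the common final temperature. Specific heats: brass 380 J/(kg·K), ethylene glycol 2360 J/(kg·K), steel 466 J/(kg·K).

T_f ≈ 39.5 °C

T_f = Σ m_i c_i T_i / Σ m_i c_i:
T_f = (61.94*228 + 745.76*24.7 + 44.27*24.7) / (61.94 + 745.76 + 44.27)
    = 33636 / 851.97 ≈ 39.48 °C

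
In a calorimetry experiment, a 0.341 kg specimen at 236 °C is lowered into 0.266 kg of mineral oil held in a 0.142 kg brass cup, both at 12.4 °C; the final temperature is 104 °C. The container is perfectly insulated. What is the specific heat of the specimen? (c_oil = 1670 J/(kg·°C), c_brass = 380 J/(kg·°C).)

c ≈ 1010 J/(kg·°C)

Energy conservation, ΣQ = 0:
0.341·c·(104 − 236) + 0.266·1670·(104 − 12.4) + 0.142·380·(104 − 12.4) = 0
-45.01 c = -45633
c = -45633/-45.01 ≈ 1014 J/(kg·°C)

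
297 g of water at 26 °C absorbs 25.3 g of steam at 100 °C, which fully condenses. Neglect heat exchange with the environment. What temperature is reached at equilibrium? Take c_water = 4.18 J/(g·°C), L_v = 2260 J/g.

Energy conservation, ΣQ = 0:
condense steam: −25.3×2260 = −57178
  condensed water 100 °C→T: 105.75(T − 100)
  original water: 1241.5(T − 26)
1347.2 T = 57178 + 10575 + 32278 = 100031
T ≈ 74.25 °C, under the boiling point, so the assumption holds.

T_f ≈ 74.3 °C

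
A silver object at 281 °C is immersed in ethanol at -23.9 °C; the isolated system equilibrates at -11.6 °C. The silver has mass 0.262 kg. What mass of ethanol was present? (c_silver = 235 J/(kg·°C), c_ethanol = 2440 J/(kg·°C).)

m ≈ 0.6 kg

Setting the total heat transfer to zero:
0.262×235×(-11.6 − 281) + m×2440×(-11.6 − (-23.9)) = 0
30012 m = 18015
m = 18015/30012 ≈ 0.6003 kg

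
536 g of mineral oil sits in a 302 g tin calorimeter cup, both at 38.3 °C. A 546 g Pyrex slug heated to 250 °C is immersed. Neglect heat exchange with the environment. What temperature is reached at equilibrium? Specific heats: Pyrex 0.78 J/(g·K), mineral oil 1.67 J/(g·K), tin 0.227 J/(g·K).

T_f ≈ 103.2 °C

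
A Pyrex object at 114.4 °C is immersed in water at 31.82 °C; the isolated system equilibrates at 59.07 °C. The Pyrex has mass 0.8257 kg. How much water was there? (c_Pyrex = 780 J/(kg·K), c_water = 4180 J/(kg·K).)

Heat gained plus heat lost sum to zero:
0.8257·780·(59.07 − 114.4) + m·4180·(59.07 − 31.82) = 0
113905 m = 35635
m = 35635/113905 ≈ 0.3128 kg

m ≈ 0.313 kg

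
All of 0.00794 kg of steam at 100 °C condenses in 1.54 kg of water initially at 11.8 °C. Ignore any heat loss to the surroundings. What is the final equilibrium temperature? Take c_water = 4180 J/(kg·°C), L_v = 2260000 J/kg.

Let T be the final temperature. ΣQ_i = 0:
condense steam: −0.00794×2260000 = −17944; condensate cools 100→T: 0.00794×4180×(T − 100) = 33.19(T − 100); original water: 6437.2(T − 11.8)
6470.4 T = 17944 + 3318.9 + 75959 = 97222
T ≈ 15.03 °C (< 100 °C, so full condensation is consistent).

T_f ≈ 15.0 °C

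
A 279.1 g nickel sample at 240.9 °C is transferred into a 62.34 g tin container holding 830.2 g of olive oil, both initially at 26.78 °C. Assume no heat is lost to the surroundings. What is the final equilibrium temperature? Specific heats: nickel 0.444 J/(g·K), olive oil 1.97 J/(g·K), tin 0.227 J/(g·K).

T_f ≈ 41.7 °C

Let T be the final temperature. ΣQ_i = 0:
279.1·0.444·(T − 240.9) + 830.2·1.97·(T − 26.78) + 62.34·0.227·(T − 26.78) = 0
123.92(T − 240.9) + 1635.5(T − 26.78) + 14.15(T − 26.78) = 0
1773.6 T = 74030
T ≈ 41.74 °C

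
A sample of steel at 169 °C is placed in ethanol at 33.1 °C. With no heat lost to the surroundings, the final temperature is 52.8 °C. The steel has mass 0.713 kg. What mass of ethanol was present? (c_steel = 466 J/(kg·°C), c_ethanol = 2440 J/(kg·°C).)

Let T be the final temperature. ΣQ_i = 0:
0.713×466×(52.8 − 169) + m×2440×(52.8 − 33.1) = 0
48068 m = 38608
m = 38608/48068 ≈ 0.8032 kg

m ≈ 0.803 kg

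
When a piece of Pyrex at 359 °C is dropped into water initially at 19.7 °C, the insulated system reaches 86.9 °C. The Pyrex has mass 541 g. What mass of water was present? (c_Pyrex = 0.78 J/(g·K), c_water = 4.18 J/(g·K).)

m ≈ 409 g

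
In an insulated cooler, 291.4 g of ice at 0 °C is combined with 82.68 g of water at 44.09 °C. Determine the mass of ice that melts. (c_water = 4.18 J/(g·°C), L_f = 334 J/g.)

m_melted ≈ 45.6 g

Cooling the water to 0 °C releases 82.68·4.18·44.09 = 15238 J.
Fully melting the ice requires m_ice L_f = 291.4·334 = 97328 J.
That's not enough to melt it all — equilibrium is at 0 °C with ice remaining.
m_melt = 15238 / L_f = 45.62 g.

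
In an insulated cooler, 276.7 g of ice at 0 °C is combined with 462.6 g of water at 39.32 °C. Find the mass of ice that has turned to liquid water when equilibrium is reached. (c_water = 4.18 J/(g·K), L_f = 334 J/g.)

m_melted ≈ 228 g

Cooling the water to 0 °C releases 462.6×4.18×39.32 = 76032 J.
Fully melting the ice requires m_ice L_f = 276.7×334 = 92418 J.
Since 76032 < 92418 J, not all the ice melts; equilibrium is at 0 °C.
Mass melted = 76032/334 ≈ 227.6 g.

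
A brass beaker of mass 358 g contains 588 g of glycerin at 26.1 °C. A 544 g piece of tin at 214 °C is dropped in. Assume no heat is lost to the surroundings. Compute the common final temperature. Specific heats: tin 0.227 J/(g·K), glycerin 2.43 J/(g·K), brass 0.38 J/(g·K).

T_f ≈ 39.8 °C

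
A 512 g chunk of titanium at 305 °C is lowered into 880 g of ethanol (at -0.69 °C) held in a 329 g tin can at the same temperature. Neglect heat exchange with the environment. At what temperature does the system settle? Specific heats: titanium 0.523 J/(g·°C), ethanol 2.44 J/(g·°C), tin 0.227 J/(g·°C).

T_f = Σ m_i c_i T_i / Σ m_i c_i:
T_f = (267.78×305 + 2147.2×(-0.69) + 74.68×(-0.69)) / (267.78 + 2147.2 + 74.68)
    = 80139 / 2489.7 ≈ 32.19 °C

T_f ≈ 32.2 °C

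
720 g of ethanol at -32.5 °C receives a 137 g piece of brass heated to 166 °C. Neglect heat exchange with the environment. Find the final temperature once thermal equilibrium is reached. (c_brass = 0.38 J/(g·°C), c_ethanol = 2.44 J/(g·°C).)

T_f ≈ -26.8 °C

Heat lost by the brass equals heat gained by the ethanol:
137·0.38·(166 − T) = 720·2.44·(T − (-32.5))
52.06(166 − T) = 1756.8(T − (-32.5))
1808.9 T = -48454  ⇒  T ≈ -26.79 °C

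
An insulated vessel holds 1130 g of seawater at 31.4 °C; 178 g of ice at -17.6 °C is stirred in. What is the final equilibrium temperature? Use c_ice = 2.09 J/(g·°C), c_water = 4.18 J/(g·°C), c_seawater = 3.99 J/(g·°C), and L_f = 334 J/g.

T_f ≈ 14.4 °C

Heat gained plus heat lost sum to zero:
warm ice to 0 °C: 178×2.09×(0 − (-17.6)) = 6547.6
  latent heat to melt: 178×334 = 59452
  warm the meltwater: 744.04 T
  seawater: 4508.7(T − 31.4)
5252.7 T = 141573 − 66000 = 75574
T ≈ 14.39 °C — above 0 °C, consistent with complete melting.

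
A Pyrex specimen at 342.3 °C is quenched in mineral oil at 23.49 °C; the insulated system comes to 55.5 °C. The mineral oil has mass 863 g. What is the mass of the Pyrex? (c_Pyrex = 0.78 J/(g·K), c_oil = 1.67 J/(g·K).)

Conservation of energy gives ΣQ = 0:
m×0.78×(55.5 − 342.3) + 863×1.67×(55.5 − 23.49) = 0
-223.7 m = -46133
m = -46133/-223.7 ≈ 206.2 g

m ≈ 206 g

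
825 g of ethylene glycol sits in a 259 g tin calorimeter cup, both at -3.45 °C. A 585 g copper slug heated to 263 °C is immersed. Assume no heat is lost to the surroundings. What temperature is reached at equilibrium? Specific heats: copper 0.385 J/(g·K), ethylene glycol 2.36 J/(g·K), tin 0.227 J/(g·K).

T_f is the heat-capacity-weighted average of the initial temperatures:
T_f = (225.22×263 + 1947×(-3.45) + 58.79×(-3.45)) / (225.22 + 1947 + 58.79)
    = 52314 / 2231 ≈ 23.45 °C

T_f ≈ 23.4 °C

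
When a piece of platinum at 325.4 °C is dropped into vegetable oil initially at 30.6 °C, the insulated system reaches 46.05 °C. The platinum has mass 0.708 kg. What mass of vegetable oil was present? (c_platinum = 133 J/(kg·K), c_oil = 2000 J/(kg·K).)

Setting the total heat transfer to zero:
0.708×133×(46.05 − 325.4) + m×2000×(46.05 − 30.6) = 0
30900 m = 26305
m = 26305/30900 ≈ 0.8513 kg

m ≈ 0.851 kg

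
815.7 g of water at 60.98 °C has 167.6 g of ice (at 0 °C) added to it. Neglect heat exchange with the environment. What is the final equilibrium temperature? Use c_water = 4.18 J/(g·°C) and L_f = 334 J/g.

T_f ≈ 37.0 °C

Setting the total heat transfer to zero:
latent heat to melt: 167.6·334 = 55978
  meltwater 0→T: 167.6·4.18·T = 700.57 T
  water cools: 815.7·4.18·(T − 60.98) = 3409.6(T − 60.98)
4110.2 T = 207919 − 55978 = 151941
T ≈ 36.97 °C (positive, so assuming full melt was valid).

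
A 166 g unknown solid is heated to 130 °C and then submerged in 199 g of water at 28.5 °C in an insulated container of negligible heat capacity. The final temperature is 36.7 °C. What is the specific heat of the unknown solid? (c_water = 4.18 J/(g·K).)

c ≈ 0.44 J/(g·K)

Net heat exchanged in the isolated system is zero:
166·c·(36.7 − 130) + 199·4.18·(36.7 − 28.5) = 0
-15488 c = -6820.9
c = -6820.9/-15488 ≈ 0.4404 J/(g·K)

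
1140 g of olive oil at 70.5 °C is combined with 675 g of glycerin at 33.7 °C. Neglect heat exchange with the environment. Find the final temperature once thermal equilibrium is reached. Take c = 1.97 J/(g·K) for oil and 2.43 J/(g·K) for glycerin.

T_f ≈ 55.0 °C

Let T be the final temperature. ΣQ_i = 0:
1140·1.97·(T − 70.5) + 675·2.43·(T − 33.7) = 0
2245.8(T − 70.5) + 1640.2(T − 33.7) = 0
(2245.8 + 1640.2) T = 2245.8·70.5 + 1640.2·33.7
T = 213605/3886.1 ≈ 54.97 °C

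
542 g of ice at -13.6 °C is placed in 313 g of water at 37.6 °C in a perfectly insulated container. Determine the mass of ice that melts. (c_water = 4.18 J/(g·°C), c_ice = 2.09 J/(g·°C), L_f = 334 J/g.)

m_melted ≈ 101 g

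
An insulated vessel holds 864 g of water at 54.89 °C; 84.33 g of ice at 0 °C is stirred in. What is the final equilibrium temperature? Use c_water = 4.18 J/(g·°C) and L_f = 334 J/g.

Let T be the final temperature. ΣQ_i = 0:
melt ice: 84.33×334 = 28166; warm the meltwater: 352.5 T; water: 3611.5(T − 54.89)
3964 T = 198236 − 28166 = 170070
T ≈ 42.90 °C (positive, so assuming full melt was valid).

T_f ≈ 42.9 °C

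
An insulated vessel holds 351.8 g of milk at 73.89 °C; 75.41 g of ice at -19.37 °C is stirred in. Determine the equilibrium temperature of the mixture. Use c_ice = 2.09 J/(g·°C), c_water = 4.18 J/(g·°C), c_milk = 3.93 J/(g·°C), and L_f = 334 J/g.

Setting the total heat transfer to zero:
warm ice to 0 °C: 75.41×2.09×(0 − (-19.37)) = 3052.8; melt ice: 75.41×334 = 25187; meltwater 0→T: 75.41×4.18×T = 315.21 T; milk cools: 351.8×3.93×(T − 73.89) = 1382.6(T − 73.89)
1697.8 T = 102158 − 28240 = 73919
T ≈ 43.54 °C (positive, so assuming full melt was valid).

T_f ≈ 43.5 °C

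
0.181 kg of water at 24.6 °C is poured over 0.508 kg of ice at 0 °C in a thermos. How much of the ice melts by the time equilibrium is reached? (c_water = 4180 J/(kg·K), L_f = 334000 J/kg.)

Water can give up m c ΔT = 0.181×4180×24.6 = 18612 J before reaching 0 °C.
To melt every bit of ice: 0.508×334000 = 169672 J.
Since 18612 < 169672 J, not all the ice melts; equilibrium is at 0 °C.
m_melted×334000 = 18612  ⇒  m_melted ≈ 0.05572 kg.

m_melted ≈ 0.0557 kg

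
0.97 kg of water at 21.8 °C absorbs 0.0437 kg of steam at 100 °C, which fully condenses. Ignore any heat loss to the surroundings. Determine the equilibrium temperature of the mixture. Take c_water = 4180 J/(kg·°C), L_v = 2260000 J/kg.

T_f ≈ 48.5 °C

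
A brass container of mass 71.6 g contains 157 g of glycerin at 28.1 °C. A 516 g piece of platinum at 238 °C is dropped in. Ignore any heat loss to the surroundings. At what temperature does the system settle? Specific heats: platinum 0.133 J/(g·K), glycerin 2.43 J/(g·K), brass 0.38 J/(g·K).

T_f ≈ 58.3 °C

Let T be the final temperature. ΣQ_i = 0:
516×0.133×(T − 238) + 157×2.43×(T − 28.1) + 71.6×0.38×(T − 28.1) = 0
68.63(T − 238) + 381.51(T − 28.1) + 27.21(T − 28.1) = 0
(68.63 + 381.51 + 27.21) T = 68.63×238 + 381.51×28.1 + 27.21×28.1
T = 27818 / 477.35 = 58.3 °C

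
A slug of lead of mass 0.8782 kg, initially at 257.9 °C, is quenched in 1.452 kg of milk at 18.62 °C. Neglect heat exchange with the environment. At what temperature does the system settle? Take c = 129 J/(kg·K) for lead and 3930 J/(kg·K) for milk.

T_f ≈ 23.3 °C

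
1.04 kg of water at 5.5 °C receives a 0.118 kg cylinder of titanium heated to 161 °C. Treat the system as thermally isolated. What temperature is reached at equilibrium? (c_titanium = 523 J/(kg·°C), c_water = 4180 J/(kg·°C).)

Net heat exchanged in the isolated system is zero:
0.118×523×(T − 161) + 1.04×4180×(T − 5.5) = 0
61.71(T − 161) + 4347.2(T − 5.5) = 0
4408.9 T = 33846
T = 33846/4408.9 ≈ 7.68 °C

T_f ≈ 7.7 °C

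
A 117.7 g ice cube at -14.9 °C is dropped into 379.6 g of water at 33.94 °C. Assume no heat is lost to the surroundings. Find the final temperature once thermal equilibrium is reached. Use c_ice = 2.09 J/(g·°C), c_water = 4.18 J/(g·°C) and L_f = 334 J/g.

T_f ≈ 5.2 °C

Taking heat into each body as positive, Σ m c ΔT = 0:
warm ice to 0 °C: 117.7×2.09×(0 − (-14.9)) = 3665.3; latent heat to melt: 117.7×334 = 39312; warm the meltwater: 491.99 T; water: 1586.7(T − 33.94)
2078.7 T = 53854 − 42977 = 10876
T ≈ 5.23 °C (positive, so assuming full melt was valid).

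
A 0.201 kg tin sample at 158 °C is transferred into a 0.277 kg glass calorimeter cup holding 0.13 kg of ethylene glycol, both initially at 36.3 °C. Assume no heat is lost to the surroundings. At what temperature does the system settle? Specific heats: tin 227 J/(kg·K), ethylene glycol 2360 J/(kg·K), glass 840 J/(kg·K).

Conservation of energy gives ΣQ = 0:
0.201·227·(T − 158) + 0.13·2360·(T − 36.3) + 0.277·840·(T − 36.3) = 0
45.63(T − 158) + 306.8(T − 36.3) + 232.68(T − 36.3) = 0
585.11 T = 26792
T = 26792/585.11 ≈ 45.79 °C

T_f ≈ 45.8 °C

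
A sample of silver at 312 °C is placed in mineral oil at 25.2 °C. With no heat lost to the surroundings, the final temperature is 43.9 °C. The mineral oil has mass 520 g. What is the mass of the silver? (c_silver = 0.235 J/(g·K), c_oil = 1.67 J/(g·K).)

m ≈ 258 g

Heat lost by the silver = heat gained by the oil:
m×0.235×(312 − 43.9) = 520×1.67×(43.9 − 25.2)
63 m = 16239  ⇒  m ≈ 257.7 g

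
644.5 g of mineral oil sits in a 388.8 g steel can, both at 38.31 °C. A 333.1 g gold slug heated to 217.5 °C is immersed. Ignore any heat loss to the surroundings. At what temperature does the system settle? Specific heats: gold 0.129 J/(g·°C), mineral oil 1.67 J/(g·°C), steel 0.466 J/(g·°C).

Energy conservation, ΣQ = 0:
333.1×0.129×(T − 217.5) + 644.5×1.67×(T − 38.31) + 388.8×0.466×(T − 38.31) = 0
42.97(T − 217.5) + 1076.3(T − 38.31) + 181.18(T − 38.31) = 0
1300.5 T = 57521
T = 57521/1300.5 ≈ 44.23 °C

T_f ≈ 44.2 °C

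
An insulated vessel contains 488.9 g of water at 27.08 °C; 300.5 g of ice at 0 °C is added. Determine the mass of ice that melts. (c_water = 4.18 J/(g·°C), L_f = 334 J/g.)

Cooling the water to 0 °C releases 488.9×4.18×27.08 = 55341 J.
Melting all 300.5 g of ice would need 300.5×334 = 100367 J.
55341 J < 100367 J, so only part of the ice melts and the system sits at 0 °C.
m_melt = 55341 / L_f = 165.7 g.

m_melted ≈ 166 g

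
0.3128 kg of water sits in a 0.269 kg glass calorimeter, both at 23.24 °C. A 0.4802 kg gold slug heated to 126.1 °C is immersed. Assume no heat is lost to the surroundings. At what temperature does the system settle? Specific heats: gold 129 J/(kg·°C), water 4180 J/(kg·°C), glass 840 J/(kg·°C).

T_f ≈ 27.2 °C

Net heat exchanged in the isolated system is zero:
0.4802*129*(T − 126.1) + 0.3128*4180*(T − 23.24) + 0.269*840*(T − 23.24) = 0
61.95(T − 126.1) + 1307.5(T − 23.24) + 225.96(T − 23.24) = 0
1595.4 T = 43449
T ≈ 27.23 °C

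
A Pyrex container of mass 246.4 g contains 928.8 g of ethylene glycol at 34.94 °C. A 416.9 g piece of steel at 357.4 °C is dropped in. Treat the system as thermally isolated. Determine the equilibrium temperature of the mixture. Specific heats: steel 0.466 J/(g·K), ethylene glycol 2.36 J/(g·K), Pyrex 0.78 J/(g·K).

Net heat exchanged in the isolated system is zero:
416.9×0.466×(T − 357.4) + 928.8×2.36×(T − 34.94) + 246.4×0.78×(T − 34.94) = 0
194.28(T − 357.4) + 2192(T − 34.94) + 192.19(T − 34.94) = 0
(194.28 + 2192 + 192.19) T = 194.28×357.4 + 2192×34.94 + 192.19×34.94
T ≈ 59.24 °C

T_f ≈ 59.2 °C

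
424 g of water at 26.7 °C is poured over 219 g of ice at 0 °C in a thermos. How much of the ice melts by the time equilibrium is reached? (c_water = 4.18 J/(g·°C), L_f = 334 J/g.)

Heat available from the water dropping to 0 °C: 424×4.18×26.7 = 47321 J.
To melt every bit of ice: 219×334 = 73146 J.
Since 47321 < 73146 J, not all the ice melts; equilibrium is at 0 °C.
m_melted×334 = 47321  ⇒  m_melted ≈ 141.7 g.

m_melted ≈ 142 g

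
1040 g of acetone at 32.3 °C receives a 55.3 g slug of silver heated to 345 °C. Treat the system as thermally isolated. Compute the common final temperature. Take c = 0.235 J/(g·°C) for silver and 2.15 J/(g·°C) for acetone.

T_f ≈ 34.1 °C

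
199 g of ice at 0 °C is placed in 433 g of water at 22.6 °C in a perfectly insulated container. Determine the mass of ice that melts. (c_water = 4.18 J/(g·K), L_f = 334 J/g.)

m_melted ≈ 122 g

Water can give up m c ΔT = 433·4.18·22.6 = 40905 J before reaching 0 °C.
Melting all 199 g of ice would need 199·334 = 66466 J.
Since 40905 < 66466 J, not all the ice melts; equilibrium is at 0 °C.
Mass melted = 40905/334 ≈ 122.5 g.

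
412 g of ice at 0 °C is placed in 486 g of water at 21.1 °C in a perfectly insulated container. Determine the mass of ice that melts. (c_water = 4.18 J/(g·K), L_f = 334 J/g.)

Heat available from the water dropping to 0 °C: 486·4.18·21.1 = 42864 J.
Fully melting the ice requires m_ice L_f = 412·334 = 137608 J.
42864 J < 137608 J, so only part of the ice melts and the system sits at 0 °C.
Mass melted = 42864/334 ≈ 128.3 g.

m_melted ≈ 128 g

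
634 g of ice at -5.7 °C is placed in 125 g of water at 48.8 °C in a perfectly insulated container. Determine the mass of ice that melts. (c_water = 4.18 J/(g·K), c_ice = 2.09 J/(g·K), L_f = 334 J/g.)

Cooling the water to 0 °C releases 125·4.18·48.8 = 25498 J.
Warming the ice to 0 °C takes 634·2.09·5.7 = 7552.8 J, leaving 17945 J for melting.
Melting all 634 g of ice would need 634·334 = 211756 J.
17945 J < 211756 J, so only part of the ice melts and the system sits at 0 °C.
m_melt = 17945 / L_f = 53.73 g.

m_melted ≈ 53.7 g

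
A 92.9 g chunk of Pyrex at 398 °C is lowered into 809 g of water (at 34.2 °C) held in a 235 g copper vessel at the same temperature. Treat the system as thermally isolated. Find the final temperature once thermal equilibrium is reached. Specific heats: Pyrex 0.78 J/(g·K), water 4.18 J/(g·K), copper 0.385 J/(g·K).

T_f ≈ 41.6 °C

T_f = Σ m_i c_i T_i / Σ m_i c_i:
T_f = (72.46×398 + 3381.6×34.2 + 90.48×34.2) / (72.46 + 3381.6 + 90.48)
    = 147586 / 3544.6 ≈ 41.64 °C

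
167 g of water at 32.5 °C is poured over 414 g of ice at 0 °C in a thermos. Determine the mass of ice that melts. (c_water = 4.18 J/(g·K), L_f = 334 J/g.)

m_melted ≈ 67.9 g

Cooling the water to 0 °C releases 167·4.18·32.5 = 22687 J.
To melt every bit of ice: 414·334 = 138276 J.
Since 22687 < 138276 J, not all the ice melts; equilibrium is at 0 °C.
m_melt = 22687 / L_f = 67.92 g.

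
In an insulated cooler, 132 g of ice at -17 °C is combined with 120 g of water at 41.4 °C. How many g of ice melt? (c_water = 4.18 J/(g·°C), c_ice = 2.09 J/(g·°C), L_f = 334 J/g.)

Water can give up m c ΔT = 120·4.18·41.4 = 20766 J before reaching 0 °C.
Of that, 132·2.09·17 = 4690 J goes to bring the ice to 0 °C, leaving 16076 J.
To melt every bit of ice: 132·334 = 44088 J.
That's not enough to melt it all — equilibrium is at 0 °C with ice remaining.
m_melted·334 = 16076  ⇒  m_melted ≈ 48.13 g.

m_melted ≈ 48.1 g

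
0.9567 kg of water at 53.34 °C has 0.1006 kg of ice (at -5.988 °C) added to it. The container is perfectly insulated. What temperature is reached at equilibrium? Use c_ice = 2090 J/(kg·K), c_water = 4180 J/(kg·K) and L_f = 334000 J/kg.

Net heat exchanged in the isolated system is zero:
ice -5.988→0 °C: 0.1006·2090·5.988 = 1259; latent heat to melt: 0.1006·334000 = 33600; meltwater 0→T: 0.1006·4180·T = 420.51 T; water: 3999(T − 53.34)
4419.5 T = 213307 − 34859 = 178448
T ≈ 40.38 °C — above 0 °C, consistent with complete melting.

T_f ≈ 40.4 °C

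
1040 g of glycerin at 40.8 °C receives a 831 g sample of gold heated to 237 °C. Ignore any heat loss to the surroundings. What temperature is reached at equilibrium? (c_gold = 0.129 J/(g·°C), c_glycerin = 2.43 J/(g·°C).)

T_f ≈ 48.8 °C

Setting the total heat transfer to zero:
831×0.129×(T − 237) + 1040×2.43×(T − 40.8) = 0
(107.2 + 2527.2) T = 107.2×237 + 2527.2×40.8
T = 128516 / 2634.4 = 48.8 °C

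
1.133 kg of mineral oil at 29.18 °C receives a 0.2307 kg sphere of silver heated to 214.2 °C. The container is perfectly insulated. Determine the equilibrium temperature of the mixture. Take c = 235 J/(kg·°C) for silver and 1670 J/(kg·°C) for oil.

T_f ≈ 34.3 °C

Conservation of energy gives ΣQ = 0:
0.2307·235·(T − 214.2) + 1.133·1670·(T − 29.18) = 0
54.21(T − 214.2) + 1892.1(T − 29.18) = 0
(54.21 + 1892.1) T = 54.21·214.2 + 1892.1·29.18
T = 66825 / 1946.3 = 34.3 °C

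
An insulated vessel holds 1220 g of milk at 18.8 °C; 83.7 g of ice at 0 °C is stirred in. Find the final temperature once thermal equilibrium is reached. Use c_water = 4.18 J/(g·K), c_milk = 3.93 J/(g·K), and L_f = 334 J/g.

T_f ≈ 12.1 °C

Energy balance with sensible and latent terms:
melt ice: 83.7·334 = 27956; meltwater 0→T: 83.7·4.18·T = 349.87 T; milk: 4794.6(T − 18.8)
5144.5 T = 90138 − 27956 = 62183
T ≈ 12.09 °C. Since T > 0 °C, the all-ice-melts assumption holds.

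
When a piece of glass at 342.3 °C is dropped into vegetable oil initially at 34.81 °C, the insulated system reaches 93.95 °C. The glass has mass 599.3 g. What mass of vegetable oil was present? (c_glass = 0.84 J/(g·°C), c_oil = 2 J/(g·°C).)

Heat lost by the glass = heat gained by the oil:
599.3·0.84·(342.3 − 93.95) = m·2·(93.95 − 34.81)
118.28 m = 125022  ⇒  m ≈ 1057 g

m ≈ 1060 g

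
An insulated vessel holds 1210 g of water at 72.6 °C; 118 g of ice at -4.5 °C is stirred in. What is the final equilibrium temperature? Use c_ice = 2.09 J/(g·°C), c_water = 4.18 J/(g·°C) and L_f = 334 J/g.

Conservation of energy gives ΣQ = 0:
ice -4.5→0 °C: 118×2.09×4.5 = 1109.8
  melt ice: 118×334 = 39412
  meltwater 0→T: 118×4.18×T = 493.24 T
  water cools: 1210×4.18×(T − 72.6) = 5057.8(T − 72.6)
5551 T = 367196 − 40522 = 326674
T ≈ 58.85 °C. Since T > 0 °C, the all-ice-melts assumption holds.

T_f ≈ 58.8 °C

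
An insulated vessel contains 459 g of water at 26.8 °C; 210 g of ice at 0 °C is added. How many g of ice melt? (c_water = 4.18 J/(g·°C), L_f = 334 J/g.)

m_melted ≈ 154 g

Heat available from the water dropping to 0 °C: 459×4.18×26.8 = 51419 J.
Fully melting the ice requires m_ice L_f = 210×334 = 70140 J.
Since 51419 < 70140 J, not all the ice melts; equilibrium is at 0 °C.
m_melted×334 = 51419  ⇒  m_melted ≈ 153.9 g.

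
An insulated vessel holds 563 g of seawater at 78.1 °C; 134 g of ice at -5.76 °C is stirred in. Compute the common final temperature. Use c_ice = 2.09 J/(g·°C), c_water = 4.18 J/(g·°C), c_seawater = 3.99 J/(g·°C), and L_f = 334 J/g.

T_f ≈ 46.0 °C

Net heat exchanged in the isolated system is zero:
ice -5.76→0 °C: 134·2.09·5.76 = 1613.1; fusion: m_ice L_f = 134·334 = 44756; warm the meltwater: 560.12 T; seawater: 2246.4(T − 78.1)
2806.5 T = 175441 − 46369 = 129072
T ≈ 45.99 °C — above 0 °C, consistent with complete melting.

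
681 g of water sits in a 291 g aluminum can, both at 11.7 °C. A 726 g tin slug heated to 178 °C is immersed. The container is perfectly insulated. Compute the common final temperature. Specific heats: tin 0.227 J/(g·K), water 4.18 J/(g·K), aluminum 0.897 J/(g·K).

Let T be the final temperature. ΣQ_i = 0:
726*0.227*(T − 178) + 681*4.18*(T − 11.7) + 291*0.897*(T − 11.7) = 0
3272.4 T = 65694
T = 65694/3272.4 ≈ 20.08 °C

T_f ≈ 20.1 °C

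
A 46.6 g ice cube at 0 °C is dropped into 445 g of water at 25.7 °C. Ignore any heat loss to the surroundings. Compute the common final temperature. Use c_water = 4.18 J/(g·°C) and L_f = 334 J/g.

Heat gained plus heat lost sum to zero:
melt ice: 46.6×334 = 15564
  warm the meltwater: 194.79 T
  water cools: 445×4.18×(T − 25.7) = 1860.1(T − 25.7)
2054.9 T = 47805 − 15564 = 32240
T ≈ 15.69 °C — above 0 °C, consistent with complete melting.

T_f ≈ 15.7 °C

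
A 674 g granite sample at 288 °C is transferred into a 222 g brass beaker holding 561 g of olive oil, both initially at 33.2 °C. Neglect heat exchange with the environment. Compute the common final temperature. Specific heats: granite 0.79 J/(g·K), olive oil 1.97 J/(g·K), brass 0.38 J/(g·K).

T_f ≈ 112.0 °C

T_f is the heat-capacity-weighted average of the initial temperatures:
T_f = (532.46·288 + 1105.2·33.2 + 84.36·33.2) / (532.46 + 1105.2 + 84.36)
    = 192841 / 1722 ≈ 111.99 °C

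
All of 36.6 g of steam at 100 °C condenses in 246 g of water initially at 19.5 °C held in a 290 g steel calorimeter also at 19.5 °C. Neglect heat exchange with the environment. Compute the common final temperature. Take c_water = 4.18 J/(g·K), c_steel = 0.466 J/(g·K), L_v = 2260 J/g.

T_f ≈ 91.7 °C

Heat gained plus heat lost sum to zero:
latent heat released on condensation: 36.6·2260 = 82716
  condensed water 100 °C→T: 152.99(T − 100)
  water warms: 246·4.18·(T − 19.5) = 1028.3(T − 19.5)
  steel cup: 290·0.466·(T − 19.5) = 135.14(T − 19.5)
1316.4 T = 82716 + 15299 + 22687 = 120701
T ≈ 91.69 °C — below 100 °C, confirming all the steam condensed.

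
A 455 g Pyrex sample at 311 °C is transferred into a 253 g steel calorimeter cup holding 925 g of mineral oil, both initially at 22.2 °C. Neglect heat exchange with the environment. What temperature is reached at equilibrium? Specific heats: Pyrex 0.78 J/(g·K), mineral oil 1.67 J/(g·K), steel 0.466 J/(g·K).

T_f ≈ 73.0 °C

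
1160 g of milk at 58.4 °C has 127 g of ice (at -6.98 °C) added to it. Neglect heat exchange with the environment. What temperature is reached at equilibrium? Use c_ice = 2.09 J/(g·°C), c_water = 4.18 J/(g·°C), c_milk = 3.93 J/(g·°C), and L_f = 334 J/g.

Setting the total heat transfer to zero:
warm ice to 0 °C: 127·2.09·(0 − (-6.98)) = 1852.7
  fusion: m_ice L_f = 127·334 = 42418
  warm the meltwater: 530.86 T
  milk: 4558.8(T − 58.4)
5089.7 T = 266234 − 44271 = 221963
T ≈ 43.61 °C — above 0 °C, consistent with complete melting.

T_f ≈ 43.6 °C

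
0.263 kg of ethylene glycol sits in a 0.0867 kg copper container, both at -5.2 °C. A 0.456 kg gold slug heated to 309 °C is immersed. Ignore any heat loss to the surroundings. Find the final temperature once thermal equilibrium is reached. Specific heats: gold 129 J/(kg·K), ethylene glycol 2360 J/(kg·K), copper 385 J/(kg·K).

Heat gained plus heat lost sum to zero:
0.456·129·(T − 309) + 0.263·2360·(T − (-5.2)) + 0.0867·385·(T − (-5.2)) = 0
712.88 T = 14776
T = 14776 / 712.88 = 20.7 °C

T_f ≈ 20.7 °C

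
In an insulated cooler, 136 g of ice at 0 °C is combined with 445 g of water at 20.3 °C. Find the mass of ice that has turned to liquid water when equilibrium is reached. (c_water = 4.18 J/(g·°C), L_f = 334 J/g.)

m_melted ≈ 113 g

Heat available from the water dropping to 0 °C: 445×4.18×20.3 = 37760 J.
To melt every bit of ice: 136×334 = 45424 J.
Since 37760 < 45424 J, not all the ice melts; equilibrium is at 0 °C.
m_melted×334 = 37760  ⇒  m_melted ≈ 113.1 g.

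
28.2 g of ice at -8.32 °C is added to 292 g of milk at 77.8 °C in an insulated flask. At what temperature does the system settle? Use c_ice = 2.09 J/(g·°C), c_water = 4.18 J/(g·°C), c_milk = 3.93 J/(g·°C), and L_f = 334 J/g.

T_f ≈ 62.7 °C

Heat gained plus heat lost sum to zero:
ice -8.32→0 °C: 28.2×2.09×8.32 = 490.36
  fusion: m_ice L_f = 28.2×334 = 9418.8
  warm the meltwater: 117.88 T
  milk cools: 292×3.93×(T − 77.8) = 1147.6(T − 77.8)
1265.4 T = 89280 − 9909.2 = 79371
T ≈ 62.72 °C (positive, so assuming full melt was valid).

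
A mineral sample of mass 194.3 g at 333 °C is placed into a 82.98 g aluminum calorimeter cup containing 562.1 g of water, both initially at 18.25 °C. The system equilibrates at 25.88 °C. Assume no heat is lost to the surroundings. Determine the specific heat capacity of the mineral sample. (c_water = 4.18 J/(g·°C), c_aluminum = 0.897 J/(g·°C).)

Let T be the final temperature. ΣQ_i = 0:
194.3·c·(25.88 − 333) + 562.1·4.18·(25.88 − 18.25) + 82.98·0.897·(25.88 − 18.25) = 0
-59673 c = -18495
c = -18495/-59673 ≈ 0.3099 J/(g·°C)

c ≈ 0.31 J/(g·°C)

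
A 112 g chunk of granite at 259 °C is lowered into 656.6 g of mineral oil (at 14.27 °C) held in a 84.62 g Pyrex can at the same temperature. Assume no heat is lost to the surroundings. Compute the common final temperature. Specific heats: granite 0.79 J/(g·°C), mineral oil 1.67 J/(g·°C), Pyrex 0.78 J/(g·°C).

T_f ≈ 31.6 °C

T_f is the heat-capacity-weighted average of the initial temperatures:
T_f = (88.48·259 + 1096.5·14.27 + 66·14.27) / (88.48 + 1096.5 + 66)
    = 39506 / 1251 ≈ 31.58 °C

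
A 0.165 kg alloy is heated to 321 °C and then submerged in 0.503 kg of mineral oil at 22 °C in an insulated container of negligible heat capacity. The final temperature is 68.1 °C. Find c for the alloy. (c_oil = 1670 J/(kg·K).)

c ≈ 928 J/(kg·K)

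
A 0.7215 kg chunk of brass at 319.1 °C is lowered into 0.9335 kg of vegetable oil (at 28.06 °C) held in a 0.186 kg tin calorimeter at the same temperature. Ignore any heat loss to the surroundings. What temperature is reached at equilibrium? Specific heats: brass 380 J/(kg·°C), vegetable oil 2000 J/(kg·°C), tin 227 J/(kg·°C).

T_f ≈ 64.6 °C

Taking heat into each body as positive, Σ m c ΔT = 0:
0.7215·380·(T − 319.1) + 0.9335·2000·(T − 28.06) + 0.186·227·(T − 28.06) = 0
274.17(T − 319.1) + 1867(T − 28.06) + 42.22(T − 28.06) = 0
2183.4 T = 141060
T ≈ 64.61 °C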